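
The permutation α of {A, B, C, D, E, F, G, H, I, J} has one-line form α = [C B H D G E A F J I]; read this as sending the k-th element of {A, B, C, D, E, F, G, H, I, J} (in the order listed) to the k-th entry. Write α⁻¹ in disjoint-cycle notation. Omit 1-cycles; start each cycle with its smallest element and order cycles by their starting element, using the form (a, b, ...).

(A, G, E, F, H, C)(I, J)

First write α in disjoint cycles: (A, C, H, F, E, G)(I, J).
Reversing each cycle (and rotating so the smallest element leads) gives α⁻¹ = (A, G, E, F, H, C)(I, J).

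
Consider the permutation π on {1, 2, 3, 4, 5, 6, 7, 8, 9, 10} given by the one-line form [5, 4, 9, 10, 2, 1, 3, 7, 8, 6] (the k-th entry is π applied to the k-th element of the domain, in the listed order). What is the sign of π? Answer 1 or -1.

In disjoint-cycle form the cycle lengths are 6, 4.
A cycle of length ℓ contributes ℓ−1 transpositions, so π is a product of 5 + 3 = 8 transpositions — even.

1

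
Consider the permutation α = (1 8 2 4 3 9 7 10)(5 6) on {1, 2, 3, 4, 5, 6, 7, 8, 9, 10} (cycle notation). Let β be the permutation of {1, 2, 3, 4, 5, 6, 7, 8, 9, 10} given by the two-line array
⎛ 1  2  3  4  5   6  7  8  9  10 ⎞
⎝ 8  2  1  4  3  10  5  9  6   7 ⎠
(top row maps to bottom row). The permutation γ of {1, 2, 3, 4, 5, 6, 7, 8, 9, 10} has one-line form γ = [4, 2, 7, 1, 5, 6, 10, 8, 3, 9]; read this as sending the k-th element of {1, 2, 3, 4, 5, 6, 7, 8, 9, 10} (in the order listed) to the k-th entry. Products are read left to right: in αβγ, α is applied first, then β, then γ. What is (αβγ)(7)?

10

(αβγ)(7) = γ(β(α(7))). α(7) = 10, then β(10) = 7, then γ(7) = 10, so the result is 10.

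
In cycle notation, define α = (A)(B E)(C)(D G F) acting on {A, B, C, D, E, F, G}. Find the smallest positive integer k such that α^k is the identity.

6

The cycle type of α is (3, 2, 1, 1).
The order is lcm(3, 2) = 6.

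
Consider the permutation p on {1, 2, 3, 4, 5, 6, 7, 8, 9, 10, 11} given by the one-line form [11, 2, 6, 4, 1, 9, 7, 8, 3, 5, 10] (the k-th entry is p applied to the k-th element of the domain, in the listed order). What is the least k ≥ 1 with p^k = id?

12

Writing p as disjoint cycles, the cycle lengths are 4, 3, 1, 1, 1, 1.
Since disjoint cycles commute, ord(p) = lcm(4, 3) = 12.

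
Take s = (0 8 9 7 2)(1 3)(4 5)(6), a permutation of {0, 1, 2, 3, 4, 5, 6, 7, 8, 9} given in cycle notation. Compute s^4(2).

2 lies in the 5-cycle (0 8 9 7 2).
Advancing 4 steps from 2: 2 → 0 → 8 → 9 → 7.

7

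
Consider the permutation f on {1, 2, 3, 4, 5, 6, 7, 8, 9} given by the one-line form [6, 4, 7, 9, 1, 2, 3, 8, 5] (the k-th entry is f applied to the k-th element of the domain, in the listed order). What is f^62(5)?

Tracing 5 → 1 → … returns to 5 after 6 steps, so 5 lies in a 6-cycle (1 6 2 4 9 5).
Since the cycle has length 6, f^62 acts on it the same as f^2 (62 mod 6 = 2).
Advancing 2 steps from 5: 5 → 1 → 6.

6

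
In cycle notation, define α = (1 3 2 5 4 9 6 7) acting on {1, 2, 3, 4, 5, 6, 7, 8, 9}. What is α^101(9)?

2

9 lies in the 8-cycle (1 3 2 5 4 9 6 7).
Powers repeat with period 8 on this cycle, and 101 mod 8 = 5, so α^101(9) = α^5(9).
Advancing 5 steps from 9: 9 → 6 → 7 → 1 → 3 → 2.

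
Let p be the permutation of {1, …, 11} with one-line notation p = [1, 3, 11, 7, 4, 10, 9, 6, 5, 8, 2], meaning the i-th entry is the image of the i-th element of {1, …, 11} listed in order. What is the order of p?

Decomposing into disjoint cycles gives cycle lengths 4, 3, 3, 1.
Since disjoint cycles commute, ord(p) = lcm(4, 3, 3) = 12.

12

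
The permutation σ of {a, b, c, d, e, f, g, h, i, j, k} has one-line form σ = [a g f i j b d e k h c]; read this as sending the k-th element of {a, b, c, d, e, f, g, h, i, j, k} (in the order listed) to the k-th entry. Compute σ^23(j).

Tracing j → h → … returns to j after 3 steps, so j lies in a 3-cycle (e, j, h).
Powers repeat with period 3 on this cycle, and 23 mod 3 = 2, so σ^23(j) = σ^2(j).
Stepping 2 places around the cycle: j → h → e.

e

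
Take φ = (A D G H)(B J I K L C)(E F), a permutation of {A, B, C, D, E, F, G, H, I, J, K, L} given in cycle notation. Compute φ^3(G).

D

G lies in the 4-cycle (A D G H).
Stepping 3 places around the cycle: G → H → A → D.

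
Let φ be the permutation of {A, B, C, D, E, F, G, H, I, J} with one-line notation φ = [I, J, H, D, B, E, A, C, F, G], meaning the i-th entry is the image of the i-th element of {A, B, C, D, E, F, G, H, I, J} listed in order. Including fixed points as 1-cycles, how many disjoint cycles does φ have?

3

The cycle decomposition is (A, I, F, E, B, J, G)(C, H)(D), which has 3 cycles (counting 1-cycles).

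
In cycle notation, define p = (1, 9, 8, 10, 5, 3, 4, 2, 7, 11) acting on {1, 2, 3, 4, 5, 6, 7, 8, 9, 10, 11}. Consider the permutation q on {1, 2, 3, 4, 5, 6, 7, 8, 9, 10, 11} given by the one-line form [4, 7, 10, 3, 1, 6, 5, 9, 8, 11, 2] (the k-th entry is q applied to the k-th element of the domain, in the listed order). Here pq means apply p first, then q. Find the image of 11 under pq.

4

p(11) = 1, then q(1) = 4; composing gives (pq)(11) = 4.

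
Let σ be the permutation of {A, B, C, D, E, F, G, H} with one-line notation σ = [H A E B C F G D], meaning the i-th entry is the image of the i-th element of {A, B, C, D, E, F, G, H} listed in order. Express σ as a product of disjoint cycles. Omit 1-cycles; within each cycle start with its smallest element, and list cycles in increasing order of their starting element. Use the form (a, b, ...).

(A, H, D, B)(C, E)

Iterating σ from A gives A → H → D → B → A; that is the 4-cycle (A, H, D, B).
Continuing from each remaining unvisited element yields (A, H, D, B)(C, E).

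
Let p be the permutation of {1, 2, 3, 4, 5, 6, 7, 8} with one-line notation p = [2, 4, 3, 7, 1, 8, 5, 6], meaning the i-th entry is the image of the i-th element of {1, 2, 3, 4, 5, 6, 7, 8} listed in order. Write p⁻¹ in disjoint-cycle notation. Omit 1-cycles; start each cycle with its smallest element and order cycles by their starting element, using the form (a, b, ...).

(1, 5, 7, 4, 2)(6, 8)

The cycle decomposition of p is (1, 2, 4, 7, 5)(6, 8).
The inverse reverses every cycle; in canonical form, p⁻¹ = (1, 5, 7, 4, 2)(6, 8).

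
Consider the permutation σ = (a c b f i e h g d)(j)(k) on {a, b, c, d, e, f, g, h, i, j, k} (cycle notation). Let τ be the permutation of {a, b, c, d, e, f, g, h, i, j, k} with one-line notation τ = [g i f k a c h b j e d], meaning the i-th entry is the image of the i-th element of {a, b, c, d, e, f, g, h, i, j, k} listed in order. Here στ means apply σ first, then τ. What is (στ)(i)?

a

σ(i) = e, then τ(e) = a; composing gives (στ)(i) = a.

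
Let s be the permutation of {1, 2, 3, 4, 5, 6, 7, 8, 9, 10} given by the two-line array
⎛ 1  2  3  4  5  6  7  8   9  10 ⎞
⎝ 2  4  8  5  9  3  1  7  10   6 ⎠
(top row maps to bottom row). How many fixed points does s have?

No element satisfies s(x) = x, so there are 0 fixed points.

0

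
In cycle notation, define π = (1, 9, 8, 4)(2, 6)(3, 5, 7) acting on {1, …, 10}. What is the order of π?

12

The cycle type of π is (4, 3, 2, 1).
Since disjoint cycles commute, ord(π) = lcm(4, 3, 2) = 12.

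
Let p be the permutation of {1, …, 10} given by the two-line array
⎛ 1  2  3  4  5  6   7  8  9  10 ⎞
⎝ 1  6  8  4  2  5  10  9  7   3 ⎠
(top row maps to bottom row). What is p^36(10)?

Tracing 10 → 3 → … returns to 10 after 5 steps, so 10 lies in a 5-cycle (3 8 9 7 10).
Since the cycle has length 5, p^36 acts on it the same as p^1 (36 mod 5 = 1).
Stepping 1 place around the cycle: 10 → 3.

3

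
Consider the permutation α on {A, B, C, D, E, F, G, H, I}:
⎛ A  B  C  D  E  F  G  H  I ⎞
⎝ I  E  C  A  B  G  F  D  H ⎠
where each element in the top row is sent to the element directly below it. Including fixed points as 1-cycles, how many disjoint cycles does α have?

The cycle decomposition is (A I H D)(B E)(C)(F G), which has 4 cycles (counting 1-cycles).

4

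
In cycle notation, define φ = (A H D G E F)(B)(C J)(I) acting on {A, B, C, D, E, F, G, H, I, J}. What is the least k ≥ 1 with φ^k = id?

The cycle type of φ is (6, 2, 1, 1).
Since disjoint cycles commute, ord(φ) = lcm(6, 2) = 6.

6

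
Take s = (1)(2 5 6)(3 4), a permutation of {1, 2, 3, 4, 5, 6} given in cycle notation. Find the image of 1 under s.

1

The 1-cycle (1) fixes 1, so s(1) = 1.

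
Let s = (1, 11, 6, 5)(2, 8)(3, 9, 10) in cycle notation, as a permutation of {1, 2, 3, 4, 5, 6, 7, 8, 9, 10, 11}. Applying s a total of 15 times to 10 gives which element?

10

10 lies in the 3-cycle (3, 9, 10).
Powers repeat with period 3 on this cycle, and 15 mod 3 = 0, so s^15(10) = s^0(10).
So s^15(10) = 10.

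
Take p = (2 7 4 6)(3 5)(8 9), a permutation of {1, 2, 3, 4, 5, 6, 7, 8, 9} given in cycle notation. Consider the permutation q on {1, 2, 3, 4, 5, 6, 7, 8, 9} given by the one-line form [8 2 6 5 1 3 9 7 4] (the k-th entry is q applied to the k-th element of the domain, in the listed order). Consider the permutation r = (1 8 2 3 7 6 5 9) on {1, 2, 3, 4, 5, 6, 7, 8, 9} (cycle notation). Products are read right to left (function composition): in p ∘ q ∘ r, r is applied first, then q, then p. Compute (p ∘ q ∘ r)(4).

3

Apply the permutations in order: r(4) = 4, then q(4) = 5, then p(5) = 3. So (p ∘ q ∘ r)(4) = 3.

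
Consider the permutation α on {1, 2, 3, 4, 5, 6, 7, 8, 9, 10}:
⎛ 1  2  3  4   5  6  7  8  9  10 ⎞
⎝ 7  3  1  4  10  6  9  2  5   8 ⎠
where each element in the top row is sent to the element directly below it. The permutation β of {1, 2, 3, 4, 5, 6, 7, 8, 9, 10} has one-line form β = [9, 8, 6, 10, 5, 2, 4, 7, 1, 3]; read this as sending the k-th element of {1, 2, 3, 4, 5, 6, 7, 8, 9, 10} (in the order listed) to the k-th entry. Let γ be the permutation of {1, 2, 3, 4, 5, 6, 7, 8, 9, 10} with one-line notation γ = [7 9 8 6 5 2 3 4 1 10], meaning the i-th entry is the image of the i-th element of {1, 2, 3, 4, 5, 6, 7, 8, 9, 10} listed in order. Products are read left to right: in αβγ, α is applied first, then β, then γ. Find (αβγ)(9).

5

Chase 9: α(9) = 5; β(5) = 5; γ(5) = 5. Hence (αβγ)(9) = 5.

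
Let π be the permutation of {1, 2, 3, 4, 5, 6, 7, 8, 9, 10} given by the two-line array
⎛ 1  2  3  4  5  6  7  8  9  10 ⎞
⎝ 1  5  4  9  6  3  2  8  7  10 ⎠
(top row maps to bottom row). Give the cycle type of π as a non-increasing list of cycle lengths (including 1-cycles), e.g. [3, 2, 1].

The disjoint cycles are (1)(2 5 6 3 4 9 7)(8)(10), with lengths 7, 1, 1, 1 in non-increasing order.

[7, 1, 1, 1]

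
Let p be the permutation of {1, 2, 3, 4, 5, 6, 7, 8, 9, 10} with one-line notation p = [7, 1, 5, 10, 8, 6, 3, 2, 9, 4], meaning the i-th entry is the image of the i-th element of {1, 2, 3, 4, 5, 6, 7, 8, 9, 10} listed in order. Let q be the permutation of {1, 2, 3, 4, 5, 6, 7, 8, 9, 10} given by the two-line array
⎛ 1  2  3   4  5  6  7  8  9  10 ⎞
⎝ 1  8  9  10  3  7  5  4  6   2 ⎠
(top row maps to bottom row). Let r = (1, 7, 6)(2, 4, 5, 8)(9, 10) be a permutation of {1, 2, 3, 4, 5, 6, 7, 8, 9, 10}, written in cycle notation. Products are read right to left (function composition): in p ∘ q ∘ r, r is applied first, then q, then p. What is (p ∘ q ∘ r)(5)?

Chase 5: r(5) = 8; q(8) = 4; p(4) = 10. Hence (p ∘ q ∘ r)(5) = 10.

10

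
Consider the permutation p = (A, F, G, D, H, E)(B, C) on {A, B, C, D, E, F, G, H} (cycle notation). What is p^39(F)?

H

F lies in the 6-cycle (A, F, G, D, H, E).
On a 6-cycle, p^6 is the identity, so p^39 = p^3 there (39 ≡ 3 mod 6).
Advancing 3 steps from F: F → G → D → H.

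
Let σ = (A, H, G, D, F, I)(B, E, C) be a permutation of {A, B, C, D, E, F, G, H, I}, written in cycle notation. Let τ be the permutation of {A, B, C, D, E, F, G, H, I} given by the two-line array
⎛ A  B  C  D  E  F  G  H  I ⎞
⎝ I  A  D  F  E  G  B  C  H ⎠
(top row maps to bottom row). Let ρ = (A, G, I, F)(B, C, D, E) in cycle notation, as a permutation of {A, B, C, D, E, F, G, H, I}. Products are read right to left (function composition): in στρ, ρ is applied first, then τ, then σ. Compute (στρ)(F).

A

Apply the permutations in order: ρ(F) = A, then τ(A) = I, then σ(I) = A. So (στρ)(F) = A.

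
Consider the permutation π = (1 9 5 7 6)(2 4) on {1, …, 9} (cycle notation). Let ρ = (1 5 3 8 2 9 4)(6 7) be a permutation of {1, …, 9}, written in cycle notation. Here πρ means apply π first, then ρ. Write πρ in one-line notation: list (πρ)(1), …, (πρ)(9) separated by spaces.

Chase each element through π then ρ: 1 → 9 → 4; 2 → 4 → 1; 3 → 3 → 8; 4 → 2 → 9; 5 → 7 → 6; 6 → 1 → 5; 7 → 6 → 7; 8 → 8 → 2; 9 → 5 → 3.
So πρ in one-line form is 4 1 8 9 6 5 7 2 3.

4 1 8 9 6 5 7 2 3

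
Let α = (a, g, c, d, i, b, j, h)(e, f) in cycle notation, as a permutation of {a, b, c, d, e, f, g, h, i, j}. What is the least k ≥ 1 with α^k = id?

The cycle type of α is (8, 2).
The order of α is the least common multiple of its cycle lengths: lcm(8, 2) = 8.

8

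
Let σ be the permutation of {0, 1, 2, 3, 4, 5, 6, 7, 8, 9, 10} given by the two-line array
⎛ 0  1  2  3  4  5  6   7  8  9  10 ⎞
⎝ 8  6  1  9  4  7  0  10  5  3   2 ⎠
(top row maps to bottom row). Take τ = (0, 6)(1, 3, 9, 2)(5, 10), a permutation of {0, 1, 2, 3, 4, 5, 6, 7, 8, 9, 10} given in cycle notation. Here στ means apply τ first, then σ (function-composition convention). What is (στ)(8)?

(στ)(8) = σ(τ(8)). τ(8) = 8, then σ(8) = 5. So (στ)(8) = 5.

5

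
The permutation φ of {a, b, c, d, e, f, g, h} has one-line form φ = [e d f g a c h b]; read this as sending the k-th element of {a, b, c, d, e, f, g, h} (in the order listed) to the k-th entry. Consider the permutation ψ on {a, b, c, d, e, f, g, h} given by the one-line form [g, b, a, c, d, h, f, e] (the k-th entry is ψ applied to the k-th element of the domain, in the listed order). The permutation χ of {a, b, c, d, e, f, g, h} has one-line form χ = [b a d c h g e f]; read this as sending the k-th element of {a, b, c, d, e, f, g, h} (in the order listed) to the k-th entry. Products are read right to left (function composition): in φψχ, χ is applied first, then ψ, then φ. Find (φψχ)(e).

(φψχ)(e) = φ(ψ(χ(e))). χ(e) = h, then ψ(h) = e, then φ(e) = a, so the result is a.

a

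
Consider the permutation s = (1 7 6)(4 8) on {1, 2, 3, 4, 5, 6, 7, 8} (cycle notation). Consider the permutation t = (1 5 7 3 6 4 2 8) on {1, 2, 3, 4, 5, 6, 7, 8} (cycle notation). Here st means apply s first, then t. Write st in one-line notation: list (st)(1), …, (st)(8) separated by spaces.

3 8 6 1 7 5 4 2

(st)(x) = t(s(x)). Computing each image: t(s(1)) = t(7) = 3, t(s(2)) = t(2) = 8, t(s(3)) = t(3) = 6, t(s(4)) = t(8) = 1, t(s(5)) = t(5) = 7, t(s(6)) = t(1) = 5, t(s(7)) = t(6) = 4, t(s(8)) = t(4) = 2.
Hence st = [3 8 6 1 7 5 4 2].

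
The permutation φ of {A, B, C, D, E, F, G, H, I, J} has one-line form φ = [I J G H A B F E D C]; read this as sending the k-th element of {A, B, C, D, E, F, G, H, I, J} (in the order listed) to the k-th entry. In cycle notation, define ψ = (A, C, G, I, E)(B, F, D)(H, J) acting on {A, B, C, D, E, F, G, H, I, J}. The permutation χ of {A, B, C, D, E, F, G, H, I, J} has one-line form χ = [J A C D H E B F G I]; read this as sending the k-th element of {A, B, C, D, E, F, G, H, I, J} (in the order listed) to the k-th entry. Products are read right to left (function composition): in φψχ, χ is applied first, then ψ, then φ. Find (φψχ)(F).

(φψχ)(F) = φ(ψ(χ(F))). χ(F) = E, then ψ(E) = A, then φ(A) = I, so the result is I.

I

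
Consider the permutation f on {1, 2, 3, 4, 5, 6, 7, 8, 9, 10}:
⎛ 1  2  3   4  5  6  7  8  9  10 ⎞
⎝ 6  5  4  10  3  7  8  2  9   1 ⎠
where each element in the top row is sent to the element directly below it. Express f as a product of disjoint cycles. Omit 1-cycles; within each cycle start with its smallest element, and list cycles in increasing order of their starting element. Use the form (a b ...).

(1 6 7 8 2 5 3 4 10)

Start at 1 and follow images: 1 → 6 → 7 → 8 → 2 → 5 → 3 → 4 → 10 → 1, giving the cycle (1 6 7 8 2 5 3 4 10).
Repeating from the next unused element and collecting all non-trivial cycles gives (1 6 7 8 2 5 3 4 10).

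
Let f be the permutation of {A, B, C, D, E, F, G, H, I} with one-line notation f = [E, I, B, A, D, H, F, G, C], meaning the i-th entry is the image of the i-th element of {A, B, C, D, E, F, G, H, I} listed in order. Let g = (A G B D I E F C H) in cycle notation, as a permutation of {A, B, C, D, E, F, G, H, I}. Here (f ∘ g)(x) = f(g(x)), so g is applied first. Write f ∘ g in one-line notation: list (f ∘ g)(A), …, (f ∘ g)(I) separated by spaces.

F A G C H B I E D

(f ∘ g)(x) = f(g(x)). Computing each image: f(g(A)) = f(G) = F, f(g(B)) = f(D) = A, f(g(C)) = f(H) = G, f(g(D)) = f(I) = C, f(g(E)) = f(F) = H, f(g(F)) = f(C) = B, f(g(G)) = f(B) = I, f(g(H)) = f(A) = E, f(g(I)) = f(E) = D.
Hence f ∘ g = [F A G C H B I E D].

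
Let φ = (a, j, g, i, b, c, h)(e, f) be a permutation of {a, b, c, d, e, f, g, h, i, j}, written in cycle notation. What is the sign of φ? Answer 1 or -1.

-1

The cycle lengths are 7, 2, 1.
A cycle of length ℓ contributes ℓ−1 transpositions, so φ is a product of 6 + 1 = 7 transpositions — odd.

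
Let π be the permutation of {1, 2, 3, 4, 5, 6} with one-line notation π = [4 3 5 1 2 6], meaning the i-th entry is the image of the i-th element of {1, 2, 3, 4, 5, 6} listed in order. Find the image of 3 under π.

5

3 is element number 3 of the domain, and entry number 3 of the one-line form is 5, so π(3) = 5.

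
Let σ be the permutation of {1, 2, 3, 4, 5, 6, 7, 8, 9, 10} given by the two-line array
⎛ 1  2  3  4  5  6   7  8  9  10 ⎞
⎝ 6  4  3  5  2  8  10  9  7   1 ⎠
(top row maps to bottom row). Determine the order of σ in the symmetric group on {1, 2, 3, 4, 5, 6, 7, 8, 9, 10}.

6

Writing σ as disjoint cycles, the cycle lengths are 6, 3, 1.
Since disjoint cycles commute, ord(σ) = lcm(6, 3) = 6.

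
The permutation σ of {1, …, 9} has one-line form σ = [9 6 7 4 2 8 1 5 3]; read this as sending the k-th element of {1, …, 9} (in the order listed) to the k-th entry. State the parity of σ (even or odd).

In disjoint-cycle form the cycle lengths are 4, 4, 1.
A cycle of length ℓ contributes ℓ−1 transpositions, so σ is a product of 3 + 3 = 6 transpositions — even.

even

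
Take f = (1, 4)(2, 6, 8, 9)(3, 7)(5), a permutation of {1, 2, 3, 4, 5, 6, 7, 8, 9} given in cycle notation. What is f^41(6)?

6 lies in the 4-cycle (2, 6, 8, 9).
Since the cycle has length 4, f^41 acts on it the same as f^1 (41 mod 4 = 1).
Advancing 1 step from 6: 6 → 8.

8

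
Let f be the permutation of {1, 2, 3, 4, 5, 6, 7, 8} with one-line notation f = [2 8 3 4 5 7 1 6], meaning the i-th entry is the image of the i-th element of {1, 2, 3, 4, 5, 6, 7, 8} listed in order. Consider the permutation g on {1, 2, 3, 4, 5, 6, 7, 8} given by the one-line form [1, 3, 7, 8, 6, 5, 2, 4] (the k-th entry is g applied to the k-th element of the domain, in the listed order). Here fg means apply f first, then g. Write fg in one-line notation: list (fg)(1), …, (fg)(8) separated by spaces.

3 4 7 8 6 2 1 5

For each element, apply f then g: 1 → 2 → 3; 2 → 8 → 4; 3 → 3 → 7; 4 → 4 → 8; 5 → 5 → 6; 6 → 7 → 2; 7 → 1 → 1; 8 → 6 → 5.
Collecting the images, fg = [3 4 7 8 6 2 1 5].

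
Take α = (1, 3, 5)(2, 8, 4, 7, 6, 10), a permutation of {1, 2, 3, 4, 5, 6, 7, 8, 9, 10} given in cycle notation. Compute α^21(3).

3 lies in the 3-cycle (1, 3, 5).
Powers repeat with period 3 on this cycle, and 21 mod 3 = 0, so α^21(3) = α^0(3).
So α^21(3) = 3.

3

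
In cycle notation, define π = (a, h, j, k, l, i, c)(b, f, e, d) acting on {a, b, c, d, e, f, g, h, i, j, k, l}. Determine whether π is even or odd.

odd

The cycle lengths are 7, 4, 1.
A cycle of length ℓ contributes ℓ−1 transpositions, so π is a product of 6 + 3 = 9 transpositions — odd.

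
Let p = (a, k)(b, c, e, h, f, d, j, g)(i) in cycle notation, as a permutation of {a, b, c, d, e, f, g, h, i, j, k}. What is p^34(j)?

j lies in the 8-cycle (b, c, e, h, f, d, j, g).
On an 8-cycle, p^8 is the identity, so p^34 = p^2 there (34 ≡ 2 mod 8).
Stepping 2 places around the cycle: j → g → b.

b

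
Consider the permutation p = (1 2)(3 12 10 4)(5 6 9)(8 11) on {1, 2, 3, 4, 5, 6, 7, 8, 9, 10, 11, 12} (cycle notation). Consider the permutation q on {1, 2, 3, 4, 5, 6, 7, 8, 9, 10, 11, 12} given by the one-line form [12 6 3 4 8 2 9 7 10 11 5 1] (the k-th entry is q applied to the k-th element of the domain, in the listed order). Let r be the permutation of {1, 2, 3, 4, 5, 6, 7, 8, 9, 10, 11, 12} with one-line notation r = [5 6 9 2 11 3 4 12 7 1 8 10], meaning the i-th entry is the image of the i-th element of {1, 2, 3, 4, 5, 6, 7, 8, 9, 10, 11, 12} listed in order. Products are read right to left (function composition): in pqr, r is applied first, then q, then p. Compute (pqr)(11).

(pqr)(11) = p(q(r(11))). r(11) = 8, then q(8) = 7, then p(7) = 7, so the result is 7.

7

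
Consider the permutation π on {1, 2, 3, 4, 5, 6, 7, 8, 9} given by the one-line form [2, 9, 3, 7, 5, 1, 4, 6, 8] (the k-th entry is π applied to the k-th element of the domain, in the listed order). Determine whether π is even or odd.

odd

In disjoint-cycle form the cycle lengths are 5, 2, 1, 1.
A cycle of length ℓ contributes ℓ−1 transpositions, so π is a product of 4 + 1 = 5 transpositions — odd.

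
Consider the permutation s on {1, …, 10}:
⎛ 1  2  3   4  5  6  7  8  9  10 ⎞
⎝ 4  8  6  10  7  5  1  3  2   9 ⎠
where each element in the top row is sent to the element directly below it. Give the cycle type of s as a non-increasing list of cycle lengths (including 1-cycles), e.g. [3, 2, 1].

The disjoint cycles are (1, 4, 10, 9, 2, 8, 3, 6, 5, 7), with lengths 10 in non-increasing order.

[10]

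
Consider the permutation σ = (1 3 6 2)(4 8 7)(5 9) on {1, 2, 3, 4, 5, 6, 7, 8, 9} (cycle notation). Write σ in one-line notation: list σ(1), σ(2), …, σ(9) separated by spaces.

3 1 6 8 9 2 4 7 5

Each element maps to the next entry in its cycle (wrapping to the front): 1→3, 2→1, 3→6, 4→8, 5→9, 6→2, 7→4, 8→7, 9→5.
Listing these in domain order gives 3 1 6 8 9 2 4 7 5.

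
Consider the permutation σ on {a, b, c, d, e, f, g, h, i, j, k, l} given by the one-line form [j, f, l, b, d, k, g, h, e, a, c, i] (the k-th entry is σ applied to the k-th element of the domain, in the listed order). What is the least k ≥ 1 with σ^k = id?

8

Decomposing into disjoint cycles gives cycle lengths 8, 2, 1, 1.
The order of σ is the least common multiple of its cycle lengths: lcm(8, 2) = 8.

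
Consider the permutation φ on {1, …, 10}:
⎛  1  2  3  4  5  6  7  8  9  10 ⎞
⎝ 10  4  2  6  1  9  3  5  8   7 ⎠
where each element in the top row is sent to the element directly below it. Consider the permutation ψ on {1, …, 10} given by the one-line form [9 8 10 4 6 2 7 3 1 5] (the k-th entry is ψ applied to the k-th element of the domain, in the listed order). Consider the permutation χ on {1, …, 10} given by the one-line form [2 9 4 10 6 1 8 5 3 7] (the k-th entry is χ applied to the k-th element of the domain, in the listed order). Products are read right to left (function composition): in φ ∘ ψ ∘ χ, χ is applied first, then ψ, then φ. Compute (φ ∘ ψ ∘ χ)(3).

6

Chase 3: χ(3) = 4; ψ(4) = 4; φ(4) = 6. Hence (φ ∘ ψ ∘ χ)(3) = 6.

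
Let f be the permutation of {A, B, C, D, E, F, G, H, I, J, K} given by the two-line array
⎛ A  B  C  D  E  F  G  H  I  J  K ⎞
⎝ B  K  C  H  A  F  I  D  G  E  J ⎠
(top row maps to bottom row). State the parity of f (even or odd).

even

In disjoint-cycle form the cycle lengths are 5, 2, 2, 1, 1.
A cycle of length ℓ contributes ℓ−1 transpositions, so f is a product of 4 + 1 + 1 = 6 transpositions — even.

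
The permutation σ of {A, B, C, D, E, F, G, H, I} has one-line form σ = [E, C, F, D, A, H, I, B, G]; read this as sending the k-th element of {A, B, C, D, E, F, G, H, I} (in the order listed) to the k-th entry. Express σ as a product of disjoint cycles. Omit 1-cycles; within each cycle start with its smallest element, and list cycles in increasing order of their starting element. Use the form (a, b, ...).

Start at A and follow images: A → E → A, giving the cycle (A, E).
Continuing from each remaining unvisited element yields (A, E)(B, C, F, H)(G, I).

(A, E)(B, C, F, H)(G, I)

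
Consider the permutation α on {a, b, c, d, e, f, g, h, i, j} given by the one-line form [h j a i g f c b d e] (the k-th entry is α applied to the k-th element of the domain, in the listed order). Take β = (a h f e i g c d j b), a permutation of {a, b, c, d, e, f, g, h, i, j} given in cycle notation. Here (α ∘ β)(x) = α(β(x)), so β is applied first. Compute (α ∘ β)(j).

(α ∘ β)(j) = α(β(j)). β(j) = b, then α(b) = j. So (α ∘ β)(j) = j.

j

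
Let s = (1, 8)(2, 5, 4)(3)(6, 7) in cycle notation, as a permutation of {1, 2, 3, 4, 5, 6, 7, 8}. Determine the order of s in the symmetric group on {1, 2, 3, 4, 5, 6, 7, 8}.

The disjoint cycles have lengths 3, 2, 2, 1.
The order is lcm(3, 2, 2) = 6.

6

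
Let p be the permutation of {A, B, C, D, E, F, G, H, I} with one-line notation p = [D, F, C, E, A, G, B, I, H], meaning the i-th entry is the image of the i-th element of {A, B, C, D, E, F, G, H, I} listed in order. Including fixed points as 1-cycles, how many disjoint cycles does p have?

4

The cycle decomposition is (A D E)(B F G)(C)(H I), which has 4 cycles (counting 1-cycles).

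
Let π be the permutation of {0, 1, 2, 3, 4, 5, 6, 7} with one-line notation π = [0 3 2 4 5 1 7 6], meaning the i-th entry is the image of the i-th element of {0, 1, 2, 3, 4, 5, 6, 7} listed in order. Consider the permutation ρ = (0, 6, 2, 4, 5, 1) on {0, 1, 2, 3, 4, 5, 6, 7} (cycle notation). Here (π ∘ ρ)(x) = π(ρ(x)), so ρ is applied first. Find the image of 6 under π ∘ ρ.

First apply ρ: ρ(6) = 2, then π(2) = 2. Thus (π ∘ ρ)(6) = 2.

2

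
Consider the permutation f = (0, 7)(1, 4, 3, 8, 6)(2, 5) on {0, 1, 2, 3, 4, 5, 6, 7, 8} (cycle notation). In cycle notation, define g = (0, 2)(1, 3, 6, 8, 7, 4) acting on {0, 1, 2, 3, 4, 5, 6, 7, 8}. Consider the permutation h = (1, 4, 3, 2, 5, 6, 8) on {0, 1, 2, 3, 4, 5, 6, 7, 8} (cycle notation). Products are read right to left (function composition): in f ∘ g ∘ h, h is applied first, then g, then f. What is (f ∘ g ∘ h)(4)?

Chase 4: h(4) = 3; g(3) = 6; f(6) = 1. Hence (f ∘ g ∘ h)(4) = 1.

1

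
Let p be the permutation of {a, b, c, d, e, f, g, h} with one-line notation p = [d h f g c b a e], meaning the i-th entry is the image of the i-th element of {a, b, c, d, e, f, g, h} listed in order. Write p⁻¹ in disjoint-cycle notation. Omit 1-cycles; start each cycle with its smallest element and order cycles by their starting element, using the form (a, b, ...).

(a, g, d)(b, f, c, e, h)

First write p in disjoint cycles: (a, d, g)(b, h, e, c, f).
Reversing each cycle (and rotating so the smallest element leads) gives p⁻¹ = (a, g, d)(b, f, c, e, h).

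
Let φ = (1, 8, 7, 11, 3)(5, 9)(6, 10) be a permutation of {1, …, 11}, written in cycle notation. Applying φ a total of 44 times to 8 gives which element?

1

8 lies in the 5-cycle (1, 8, 7, 11, 3).
On a 5-cycle, φ^5 is the identity, so φ^44 = φ^4 there (44 ≡ 4 mod 5).
Advancing 4 steps from 8: 8 → 7 → 11 → 3 → 1.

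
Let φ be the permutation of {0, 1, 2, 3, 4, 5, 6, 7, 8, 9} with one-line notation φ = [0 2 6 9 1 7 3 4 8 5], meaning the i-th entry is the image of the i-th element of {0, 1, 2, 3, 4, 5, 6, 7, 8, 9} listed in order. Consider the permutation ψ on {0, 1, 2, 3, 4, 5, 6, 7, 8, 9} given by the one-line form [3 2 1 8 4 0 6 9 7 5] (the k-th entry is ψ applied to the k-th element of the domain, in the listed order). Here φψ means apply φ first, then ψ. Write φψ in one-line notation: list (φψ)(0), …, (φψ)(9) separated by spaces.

(φψ)(x) = ψ(φ(x)). Computing each image: ψ(φ(0)) = ψ(0) = 3, ψ(φ(1)) = ψ(2) = 1, ψ(φ(2)) = ψ(6) = 6, ψ(φ(3)) = ψ(9) = 5, ψ(φ(4)) = ψ(1) = 2, ψ(φ(5)) = ψ(7) = 9, ψ(φ(6)) = ψ(3) = 8, ψ(φ(7)) = ψ(4) = 4, ψ(φ(8)) = ψ(8) = 7, ψ(φ(9)) = ψ(5) = 0.
Hence φψ = [3 1 6 5 2 9 8 4 7 0].

3 1 6 5 2 9 8 4 7 0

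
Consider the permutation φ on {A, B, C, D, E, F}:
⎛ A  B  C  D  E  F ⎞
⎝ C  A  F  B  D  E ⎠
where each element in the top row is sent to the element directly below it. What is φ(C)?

F

The entry below C in the array is F, so φ(C) = F.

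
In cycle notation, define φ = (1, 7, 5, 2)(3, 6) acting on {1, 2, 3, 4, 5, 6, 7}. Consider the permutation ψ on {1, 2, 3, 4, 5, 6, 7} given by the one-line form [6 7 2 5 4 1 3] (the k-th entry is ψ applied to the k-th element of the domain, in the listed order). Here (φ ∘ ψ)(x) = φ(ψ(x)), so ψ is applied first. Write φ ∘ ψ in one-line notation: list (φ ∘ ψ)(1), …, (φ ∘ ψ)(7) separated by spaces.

For each element, apply ψ then φ: 1 → 6 → 3; 2 → 7 → 5; 3 → 2 → 1; 4 → 5 → 2; 5 → 4 → 4; 6 → 1 → 7; 7 → 3 → 6.
Collecting the images, φ ∘ ψ = [3 5 1 2 4 7 6].

3 5 1 2 4 7 6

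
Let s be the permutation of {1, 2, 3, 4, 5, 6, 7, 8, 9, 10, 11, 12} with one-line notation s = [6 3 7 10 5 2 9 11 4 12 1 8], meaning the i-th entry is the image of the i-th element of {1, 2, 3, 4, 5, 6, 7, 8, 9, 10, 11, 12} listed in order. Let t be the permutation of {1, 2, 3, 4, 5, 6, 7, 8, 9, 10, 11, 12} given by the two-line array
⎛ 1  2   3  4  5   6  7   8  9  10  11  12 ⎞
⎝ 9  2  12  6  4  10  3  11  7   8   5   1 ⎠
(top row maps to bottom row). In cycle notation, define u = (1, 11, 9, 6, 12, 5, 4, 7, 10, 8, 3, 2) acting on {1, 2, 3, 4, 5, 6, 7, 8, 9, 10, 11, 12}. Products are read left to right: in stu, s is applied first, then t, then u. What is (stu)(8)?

(stu)(8) = u(t(s(8))). s(8) = 11, then t(11) = 5, then u(5) = 4, so the result is 4.

4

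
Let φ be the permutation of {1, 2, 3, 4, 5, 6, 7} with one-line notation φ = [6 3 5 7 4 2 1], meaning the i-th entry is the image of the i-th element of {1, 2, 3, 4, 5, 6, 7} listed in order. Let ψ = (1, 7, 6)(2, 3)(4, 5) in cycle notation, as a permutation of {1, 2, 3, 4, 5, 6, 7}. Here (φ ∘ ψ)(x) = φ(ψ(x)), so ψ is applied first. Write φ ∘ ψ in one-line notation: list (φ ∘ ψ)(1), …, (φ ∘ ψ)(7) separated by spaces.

(φ ∘ ψ)(x) = φ(ψ(x)). Computing each image: φ(ψ(1)) = φ(7) = 1, φ(ψ(2)) = φ(3) = 5, φ(ψ(3)) = φ(2) = 3, φ(ψ(4)) = φ(5) = 4, φ(ψ(5)) = φ(4) = 7, φ(ψ(6)) = φ(1) = 6, φ(ψ(7)) = φ(6) = 2.
Hence φ ∘ ψ = [1 5 3 4 7 6 2].

1 5 3 4 7 6 2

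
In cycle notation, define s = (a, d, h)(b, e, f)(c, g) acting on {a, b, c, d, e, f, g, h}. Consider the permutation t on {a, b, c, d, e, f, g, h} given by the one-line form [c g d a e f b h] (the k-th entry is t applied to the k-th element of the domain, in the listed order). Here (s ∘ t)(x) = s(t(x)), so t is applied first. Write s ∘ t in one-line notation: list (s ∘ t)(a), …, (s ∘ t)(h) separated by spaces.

Chase each element through t then s: a → c → g; b → g → c; c → d → h; d → a → d; e → e → f; f → f → b; g → b → e; h → h → a.
So s ∘ t in one-line form is g c h d f b e a.

g c h d f b e a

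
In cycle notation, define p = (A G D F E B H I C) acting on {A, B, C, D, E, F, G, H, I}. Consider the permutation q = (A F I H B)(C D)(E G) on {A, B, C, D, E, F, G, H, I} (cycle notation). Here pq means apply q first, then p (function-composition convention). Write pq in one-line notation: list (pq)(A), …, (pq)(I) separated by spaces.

E G F A D C B H I

For each element, apply q then p: A → F → E; B → A → G; C → D → F; D → C → A; E → G → D; F → I → C; G → E → B; H → B → H; I → H → I.
So pq in one-line form is E G F A D C B H I.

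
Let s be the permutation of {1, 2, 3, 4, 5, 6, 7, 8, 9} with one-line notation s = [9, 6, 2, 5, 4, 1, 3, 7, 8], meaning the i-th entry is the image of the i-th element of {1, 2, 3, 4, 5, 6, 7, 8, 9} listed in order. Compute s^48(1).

6

Tracing 1 → 9 → … returns to 1 after 7 steps, so 1 lies in a 7-cycle (1, 9, 8, 7, 3, 2, 6).
Since the cycle has length 7, s^48 acts on it the same as s^6 (48 mod 7 = 6).
Stepping 6 places around the cycle: 1 → 9 → 8 → 7 → 3 → 2 → 6.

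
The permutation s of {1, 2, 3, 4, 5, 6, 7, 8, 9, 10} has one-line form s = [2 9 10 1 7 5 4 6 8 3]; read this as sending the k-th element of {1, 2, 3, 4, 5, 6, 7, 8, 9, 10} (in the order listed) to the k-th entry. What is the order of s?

8

Writing s as disjoint cycles, the cycle lengths are 8, 2.
The order of s is the least common multiple of its cycle lengths: lcm(8, 2) = 8.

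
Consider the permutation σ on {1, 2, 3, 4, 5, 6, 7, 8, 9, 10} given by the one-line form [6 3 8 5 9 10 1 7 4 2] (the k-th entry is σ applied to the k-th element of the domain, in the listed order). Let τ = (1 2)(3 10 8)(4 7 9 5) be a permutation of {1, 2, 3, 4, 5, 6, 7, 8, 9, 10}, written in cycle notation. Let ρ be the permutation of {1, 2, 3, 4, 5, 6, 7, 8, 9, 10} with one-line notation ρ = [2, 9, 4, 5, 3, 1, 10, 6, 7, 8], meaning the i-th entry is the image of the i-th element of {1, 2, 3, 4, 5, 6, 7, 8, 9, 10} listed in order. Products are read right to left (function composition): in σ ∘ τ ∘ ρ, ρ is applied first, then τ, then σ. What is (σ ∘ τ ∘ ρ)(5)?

2

Apply the permutations in order: ρ(5) = 3, then τ(3) = 10, then σ(10) = 2. So (σ ∘ τ ∘ ρ)(5) = 2.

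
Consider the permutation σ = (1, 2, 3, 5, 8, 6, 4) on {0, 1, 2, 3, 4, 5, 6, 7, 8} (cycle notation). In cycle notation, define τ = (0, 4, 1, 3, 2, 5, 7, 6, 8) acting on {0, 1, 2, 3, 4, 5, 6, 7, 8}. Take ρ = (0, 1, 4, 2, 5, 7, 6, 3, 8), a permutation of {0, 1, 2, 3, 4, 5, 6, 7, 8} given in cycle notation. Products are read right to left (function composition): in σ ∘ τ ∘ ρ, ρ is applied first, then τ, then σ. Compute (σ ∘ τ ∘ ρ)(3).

0

Apply the permutations in order: ρ(3) = 8, then τ(8) = 0, then σ(0) = 0. So (σ ∘ τ ∘ ρ)(3) = 0.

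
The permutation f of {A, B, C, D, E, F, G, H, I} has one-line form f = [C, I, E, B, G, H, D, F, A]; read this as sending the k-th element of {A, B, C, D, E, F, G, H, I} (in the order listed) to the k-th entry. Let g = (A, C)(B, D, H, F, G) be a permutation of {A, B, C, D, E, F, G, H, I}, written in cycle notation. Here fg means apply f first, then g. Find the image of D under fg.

f(D) = B, then g(B) = D; composing gives (fg)(D) = D.

D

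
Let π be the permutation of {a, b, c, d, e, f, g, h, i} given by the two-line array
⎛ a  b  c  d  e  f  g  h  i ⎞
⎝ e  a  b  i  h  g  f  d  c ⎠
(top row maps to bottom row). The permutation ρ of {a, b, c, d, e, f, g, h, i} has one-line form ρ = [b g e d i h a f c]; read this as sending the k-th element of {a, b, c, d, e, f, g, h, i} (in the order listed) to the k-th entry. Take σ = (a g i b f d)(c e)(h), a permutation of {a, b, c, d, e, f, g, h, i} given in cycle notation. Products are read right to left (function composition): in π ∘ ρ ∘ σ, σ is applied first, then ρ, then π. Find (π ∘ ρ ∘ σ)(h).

Apply the permutations in order: σ(h) = h, then ρ(h) = f, then π(f) = g. So (π ∘ ρ ∘ σ)(h) = g.

g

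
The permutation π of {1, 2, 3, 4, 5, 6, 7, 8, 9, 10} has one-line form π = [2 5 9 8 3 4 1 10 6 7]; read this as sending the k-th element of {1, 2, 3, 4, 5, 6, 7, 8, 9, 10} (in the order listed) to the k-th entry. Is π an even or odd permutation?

In disjoint-cycle form the cycle lengths are 10.
A cycle of length ℓ contributes ℓ−1 transpositions, so π is a product of 9 transpositions — odd.

odd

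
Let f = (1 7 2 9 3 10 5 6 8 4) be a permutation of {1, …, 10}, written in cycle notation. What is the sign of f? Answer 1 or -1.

-1

The cycle lengths are 10.
A cycle of length ℓ contributes ℓ−1 transpositions, so f is a product of 9 transpositions — odd.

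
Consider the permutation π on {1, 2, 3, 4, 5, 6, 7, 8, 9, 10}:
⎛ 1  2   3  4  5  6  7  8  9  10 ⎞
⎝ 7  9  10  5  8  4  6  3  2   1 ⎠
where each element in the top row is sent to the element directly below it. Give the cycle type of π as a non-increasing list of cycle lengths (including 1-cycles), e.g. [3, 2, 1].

[8, 2]

The disjoint cycles are (1 7 6 4 5 8 3 10)(2 9), with lengths 8, 2 in non-increasing order.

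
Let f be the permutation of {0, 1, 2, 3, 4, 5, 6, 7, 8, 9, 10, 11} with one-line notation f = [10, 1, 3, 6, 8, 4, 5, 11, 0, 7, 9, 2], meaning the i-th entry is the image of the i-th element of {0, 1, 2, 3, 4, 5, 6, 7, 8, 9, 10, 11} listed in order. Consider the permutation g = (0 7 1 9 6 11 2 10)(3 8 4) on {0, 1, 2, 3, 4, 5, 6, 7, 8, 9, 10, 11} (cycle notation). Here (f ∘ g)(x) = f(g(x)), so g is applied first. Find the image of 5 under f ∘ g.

4

(f ∘ g)(5) = f(g(5)). g(5) = 5, then f(5) = 4. So (f ∘ g)(5) = 4.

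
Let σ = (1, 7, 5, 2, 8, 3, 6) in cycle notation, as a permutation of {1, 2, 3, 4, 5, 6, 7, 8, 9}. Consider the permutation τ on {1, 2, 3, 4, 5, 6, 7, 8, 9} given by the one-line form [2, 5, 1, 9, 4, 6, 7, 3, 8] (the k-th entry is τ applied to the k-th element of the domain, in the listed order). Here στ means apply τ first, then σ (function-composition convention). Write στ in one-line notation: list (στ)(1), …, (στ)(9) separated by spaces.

For each element, apply τ then σ: 1 → 2 → 8; 2 → 5 → 2; 3 → 1 → 7; 4 → 9 → 9; 5 → 4 → 4; 6 → 6 → 1; 7 → 7 → 5; 8 → 3 → 6; 9 → 8 → 3.
Collecting the images, στ = [8 2 7 9 4 1 5 6 3].

8 2 7 9 4 1 5 6 3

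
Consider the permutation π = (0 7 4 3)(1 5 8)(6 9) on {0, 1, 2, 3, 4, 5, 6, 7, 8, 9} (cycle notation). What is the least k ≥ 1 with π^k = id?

12

The cycle type of π is (4, 3, 2, 1).
The order is lcm(4, 3, 2) = 12.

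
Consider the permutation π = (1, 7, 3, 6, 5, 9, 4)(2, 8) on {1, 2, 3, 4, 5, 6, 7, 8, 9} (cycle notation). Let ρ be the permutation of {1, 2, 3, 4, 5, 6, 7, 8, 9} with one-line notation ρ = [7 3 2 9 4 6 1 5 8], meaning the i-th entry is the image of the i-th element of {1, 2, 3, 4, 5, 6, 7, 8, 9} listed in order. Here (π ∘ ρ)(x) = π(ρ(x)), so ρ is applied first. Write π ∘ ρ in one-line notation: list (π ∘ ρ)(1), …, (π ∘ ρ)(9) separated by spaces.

For each element, apply ρ then π: 1 → 7 → 3; 2 → 3 → 6; 3 → 2 → 8; 4 → 9 → 4; 5 → 4 → 1; 6 → 6 → 5; 7 → 1 → 7; 8 → 5 → 9; 9 → 8 → 2.
Collecting the images, π ∘ ρ = [3 6 8 4 1 5 7 9 2].

3 6 8 4 1 5 7 9 2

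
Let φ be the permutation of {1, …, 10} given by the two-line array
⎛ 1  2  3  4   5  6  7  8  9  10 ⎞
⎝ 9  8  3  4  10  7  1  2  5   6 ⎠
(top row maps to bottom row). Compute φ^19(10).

Tracing 10 → 6 → … returns to 10 after 6 steps, so 10 lies in a 6-cycle (1 9 5 10 6 7).
On a 6-cycle, φ^6 is the identity, so φ^19 = φ^1 there (19 ≡ 1 mod 6).
Stepping 1 place around the cycle: 10 → 6.

6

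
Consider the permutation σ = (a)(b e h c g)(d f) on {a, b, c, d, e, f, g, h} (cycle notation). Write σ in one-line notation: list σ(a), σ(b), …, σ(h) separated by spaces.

Each element maps to the next entry in its cycle (wrapping to the front): a↦a, b↦e, c↦g, d↦f, e↦h, f↦d, g↦b, h↦c.
So the one-line form is a e g f h d b c.

a e g f h d b c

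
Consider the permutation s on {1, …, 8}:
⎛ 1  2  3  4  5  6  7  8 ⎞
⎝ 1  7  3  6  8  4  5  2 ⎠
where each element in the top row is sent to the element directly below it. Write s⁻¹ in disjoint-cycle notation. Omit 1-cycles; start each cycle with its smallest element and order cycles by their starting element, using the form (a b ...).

First write s in disjoint cycles: (2 7 5 8)(4 6).
The inverse reverses every cycle; in canonical form, s⁻¹ = (2 8 5 7)(4 6).

(2 8 5 7)(4 6)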